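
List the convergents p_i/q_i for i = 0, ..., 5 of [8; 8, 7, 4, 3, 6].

8/1, 65/8, 463/57, 1917/236, 6214/765, 39201/4826

Using the convergent recurrence p_i = a_i*p_{i-1} + p_{i-2}, q_i = a_i*q_{i-1} + q_{i-2} with p_{-2}=0, p_{-1}=1, q_{-2}=1, q_{-1}=0:
  i=0: a_0=8, p_0 = 8*1 + 0 = 8, q_0 = 8*0 + 1 = 1.
  i=1: a_1=8, p_1 = 8*8 + 1 = 65, q_1 = 8*1 + 0 = 8.
  i=2: a_2=7, p_2 = 7*65 + 8 = 463, q_2 = 7*8 + 1 = 57.
  i=3: a_3=4, p_3 = 4*463 + 65 = 1917, q_3 = 4*57 + 8 = 236.
  i=4: a_4=3, p_4 = 3*1917 + 463 = 6214, q_4 = 3*236 + 57 = 765.
  i=5: a_5=6, p_5 = 6*6214 + 1917 = 39201, q_5 = 6*765 + 236 = 4826.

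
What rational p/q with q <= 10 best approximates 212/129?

Expand x = 212/129 as a continued fraction with the Euclidean algorithm:
  212 = 1*129 + 83, so a_0 = 1.
  129 = 1*83 + 46, so a_1 = 1.
  83 = 1*46 + 37, so a_2 = 1.
  46 = 1*37 + 9, so a_3 = 1.
  37 = 4*9 + 1, so a_4 = 4.
  9 = 9*1 + 0, so a_5 = 9.
so x = [1; 1, 1, 1, 4, 9].
Convergents (p_i = a_i*p_{i-1} + p_{i-2}, q_i = a_i*q_{i-1} + q_{i-2} with p_{-2}=0, p_{-1}=1, q_{-2}=1, q_{-1}=0), until the denominator exceeds 10:
  i=0: a_0=1, p_0 = 1*1 + 0 = 1, q_0 = 1*0 + 1 = 1.
  i=1: a_1=1, p_1 = 1*1 + 1 = 2, q_1 = 1*1 + 0 = 1.
  i=2: a_2=1, p_2 = 1*2 + 1 = 3, q_2 = 1*1 + 1 = 2.
  i=3: a_3=1, p_3 = 1*3 + 2 = 5, q_3 = 1*2 + 1 = 3.
  i=4: a_4=4, p_4 = 4*5 + 3 = 23, q_4 = 4*3 + 2 = 14.
q_4 = 14 > 10, so the last convergent with denominator <= 10 is p_3/q_3 = 5/3.
The closest fraction with denominator <= 10 is either p_3/q_3 or the intermediate fraction (k*p_3 + p_2)/(k*q_3 + q_2) with the largest k >= 1 whose denominator stays <= 10; these approach x as k grows, and every other convergent or intermediate fraction in range is farther away.
Largest k: floor((10 - q_2)/q_3) = floor((10 - 2)/3) = 2.
That gives (2*5 + 3)/(2*3 + 2) = 13/8.
Compare the errors: |x - 5/3| = |212*3 - 5*129|/(129*3) = 9/387, and |x - 13/8| = |212*8 - 13*129|/(129*8) = 19/1032.
Cross-multiplying, 19*387 = 7353 < 9288 = 9*1032, so 19/1032 is smaller: the intermediate fraction 13/8 is closer to x than 5/3.

13/8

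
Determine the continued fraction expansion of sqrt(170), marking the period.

[13; (26)]

Write x_i = (sqrt(170) + m_i)/d_i with (m_0, d_0) = (0, 1). a_0 = floor(sqrt(170)) = 13, since 13^2 = 169 <= 170 < 196 = 14^2.
Iterate m_{i+1} = d_i*a_i - m_i, d_{i+1} = (170 - m_{i+1}^2)/d_i, a_{i+1} = floor((a_0 + m_{i+1})/d_{i+1}):
  m_1 = 1*13 - 0 = 13, d_1 = (170 - 13^2)/1 = 1/1 = 1, a_1 = floor((13 + 13)/1) = 26.
  m_2 = 1*26 - 13 = 13, d_2 = (170 - 13^2)/1 = 1/1 = 1: (m_2, d_2) = (m_1, d_1) = (13, 1), so from here the quotient a_1 repeats; the period length is 1.
Hence the expansion of sqrt(170) is a_0 = 13 followed by the repeating block 26 (period 1).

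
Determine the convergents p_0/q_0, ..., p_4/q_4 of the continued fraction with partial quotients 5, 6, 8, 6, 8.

5/1, 31/6, 253/49, 1549/300, 12645/2449

Using the convergent recurrence p_i = a_i*p_{i-1} + p_{i-2}, q_i = a_i*q_{i-1} + q_{i-2} with p_{-2}=0, p_{-1}=1, q_{-2}=1, q_{-1}=0:
  i=0: a_0=5, p_0 = 5*1 + 0 = 5, q_0 = 5*0 + 1 = 1.
  i=1: a_1=6, p_1 = 6*5 + 1 = 31, q_1 = 6*1 + 0 = 6.
  i=2: a_2=8, p_2 = 8*31 + 5 = 253, q_2 = 8*6 + 1 = 49.
  i=3: a_3=6, p_3 = 6*253 + 31 = 1549, q_3 = 6*49 + 6 = 300.
  i=4: a_4=8, p_4 = 8*1549 + 253 = 12645, q_4 = 8*300 + 49 = 2449.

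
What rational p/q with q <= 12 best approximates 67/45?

3/2

Expand x = 67/45 as a continued fraction with the Euclidean algorithm:
  67 = 1*45 + 22, so a_0 = 1.
  45 = 2*22 + 1, so a_1 = 2.
  22 = 22*1 + 0, so a_2 = 22.
so x = [1; 2, 22].
Convergents (p_i = a_i*p_{i-1} + p_{i-2}, q_i = a_i*q_{i-1} + q_{i-2} with p_{-2}=0, p_{-1}=1, q_{-2}=1, q_{-1}=0), until the denominator exceeds 12:
  i=0: a_0=1, p_0 = 1*1 + 0 = 1, q_0 = 1*0 + 1 = 1.
  i=1: a_1=2, p_1 = 2*1 + 1 = 3, q_1 = 2*1 + 0 = 2.
  i=2: a_2=22, p_2 = 22*3 + 1 = 67, q_2 = 22*2 + 1 = 45.
q_2 = 45 > 12, so the last convergent with denominator <= 12 is p_1/q_1 = 3/2.
The closest fraction with denominator <= 12 is either p_1/q_1 or the intermediate fraction (k*p_1 + p_0)/(k*q_1 + q_0) with the largest k >= 1 whose denominator stays <= 12; these approach x as k grows, and every other convergent or intermediate fraction in range is farther away.
Largest k: floor((12 - q_0)/q_1) = floor((12 - 1)/2) = 5.
That gives (5*3 + 1)/(5*2 + 1) = 16/11.
Compare the errors: |x - 3/2| = |67*2 - 3*45|/(45*2) = 1/90, and |x - 16/11| = |67*11 - 16*45|/(45*11) = 17/495.
Cross-multiplying, 1*495 = 495 < 1530 = 17*90, so 1/90 is smaller: the convergent 3/2 is closer to x than 16/11.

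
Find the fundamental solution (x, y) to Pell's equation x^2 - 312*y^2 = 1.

First expand sqrt(312) as a continued fraction. With x_i = (sqrt(312) + m_i)/d_i and (m_0, d_0) = (0, 1): a_0 = floor(sqrt(312)) = 17, since 17^2 = 289 <= 312 < 324 = 18^2.
Iterate m_{i+1} = d_i*a_i - m_i, d_{i+1} = (312 - m_{i+1}^2)/d_i, a_{i+1} = floor((a_0 + m_{i+1})/d_{i+1}):
  m_1 = 1*17 - 0 = 17, d_1 = (312 - 17^2)/1 = 23/1 = 23, a_1 = floor((17 + 17)/23) = 1.
  m_2 = 23*1 - 17 = 6, d_2 = (312 - 6^2)/23 = 276/23 = 12, a_2 = floor((17 + 6)/12) = 1.
  m_3 = 12*1 - 6 = 6, d_3 = (312 - 6^2)/12 = 276/12 = 23, a_3 = floor((17 + 6)/23) = 1.
  m_4 = 23*1 - 6 = 17, d_4 = (312 - 17^2)/23 = 23/23 = 1, a_4 = floor((17 + 17)/1) = 34.
  m_5 = 1*34 - 17 = 17, d_5 = (312 - 17^2)/1 = 23/1 = 23: (m_5, d_5) = (m_1, d_1) = (17, 23), so from here the quotients repeat a_1, ..., a_4; the period length is 4.
So sqrt(312) = [17; (1, 1, 1, 34)] with period length k = 4.
k is even, so the fundamental solution of x^2 - 312y^2 = 1 is (p_{k-1}, q_{k-1}) = (p_3, q_3); compute convergents through index 3.
Convergents (p_i = a_i*p_{i-1} + p_{i-2}, q_i = a_i*q_{i-1} + q_{i-2} with p_{-2}=0, p_{-1}=1, q_{-2}=1, q_{-1}=0):
  i=0: a_0=17, p_0 = 17*1 + 0 = 17, q_0 = 17*0 + 1 = 1.
  i=1: a_1=1, p_1 = 1*17 + 1 = 18, q_1 = 1*1 + 0 = 1.
  i=2: a_2=1, p_2 = 1*18 + 17 = 35, q_2 = 1*1 + 1 = 2.
  i=3: a_3=1, p_3 = 1*35 + 18 = 53, q_3 = 1*2 + 1 = 3.
Check: 53^2 - 312*3^2 = 2809 - 2808 = 1, so (x, y) = (53, 3) solves the equation, and by the theorem it is the least positive solution.

(x, y) = (53, 3)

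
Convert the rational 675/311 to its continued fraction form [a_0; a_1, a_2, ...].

Run the Euclidean algorithm on 675 and 311; the successive quotients are the partial quotients a_0, a_1, ... (each step inverts the fractional part left over by the previous one):
  675 = 2*311 + 53, so a_0 = 2.
  311 = 5*53 + 46, so a_1 = 5.
  53 = 1*46 + 7, so a_2 = 1.
  46 = 6*7 + 4, so a_3 = 6.
  7 = 1*4 + 3, so a_4 = 1.
  4 = 1*3 + 1, so a_5 = 1.
  3 = 3*1 + 0, so a_6 = 3.
The remainder reaches 0 after 7 divisions, so the expansion has 7 partial quotients, read off in order.

[2; 5, 1, 6, 1, 1, 3]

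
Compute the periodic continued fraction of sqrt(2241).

[47; (2, 1, 18, 3, 1, 2, 1, 3, 18, 1, 2, 94)]

Write x_i = (sqrt(2241) + m_i)/d_i with (m_0, d_0) = (0, 1). a_0 = floor(sqrt(2241)) = 47, since 47^2 = 2209 <= 2241 < 2304 = 48^2.
Iterate m_{i+1} = d_i*a_i - m_i, d_{i+1} = (2241 - m_{i+1}^2)/d_i, a_{i+1} = floor((a_0 + m_{i+1})/d_{i+1}):
  m_1 = 1*47 - 0 = 47, d_1 = (2241 - 47^2)/1 = 32/1 = 32, a_1 = floor((47 + 47)/32) = 2.
  m_2 = 32*2 - 47 = 17, d_2 = (2241 - 17^2)/32 = 1952/32 = 61, a_2 = floor((47 + 17)/61) = 1.
  m_3 = 61*1 - 17 = 44, d_3 = (2241 - 44^2)/61 = 305/61 = 5, a_3 = floor((47 + 44)/5) = 18.
  m_4 = 5*18 - 44 = 46, d_4 = (2241 - 46^2)/5 = 125/5 = 25, a_4 = floor((47 + 46)/25) = 3.
  m_5 = 25*3 - 46 = 29, d_5 = (2241 - 29^2)/25 = 1400/25 = 56, a_5 = floor((47 + 29)/56) = 1.
  m_6 = 56*1 - 29 = 27, d_6 = (2241 - 27^2)/56 = 1512/56 = 27, a_6 = floor((47 + 27)/27) = 2.
  m_7 = 27*2 - 27 = 27, d_7 = (2241 - 27^2)/27 = 1512/27 = 56, a_7 = floor((47 + 27)/56) = 1.
  m_8 = 56*1 - 27 = 29, d_8 = (2241 - 29^2)/56 = 1400/56 = 25, a_8 = floor((47 + 29)/25) = 3.
  m_9 = 25*3 - 29 = 46, d_9 = (2241 - 46^2)/25 = 125/25 = 5, a_9 = floor((47 + 46)/5) = 18.
  m_10 = 5*18 - 46 = 44, d_10 = (2241 - 44^2)/5 = 305/5 = 61, a_10 = floor((47 + 44)/61) = 1.
  m_11 = 61*1 - 44 = 17, d_11 = (2241 - 17^2)/61 = 1952/61 = 32, a_11 = floor((47 + 17)/32) = 2.
  m_12 = 32*2 - 17 = 47, d_12 = (2241 - 47^2)/32 = 32/32 = 1, a_12 = floor((47 + 47)/1) = 94.
  m_13 = 1*94 - 47 = 47, d_13 = (2241 - 47^2)/1 = 32/1 = 32: (m_13, d_13) = (m_1, d_1) = (47, 32), so from here the quotients repeat a_1, ..., a_12; the period length is 12.
Hence the expansion of sqrt(2241) is a_0 = 47 followed by the repeating block 2, 1, 18, 3, 1, 2, 1, 3, 18, 1, 2, 94 (period 12).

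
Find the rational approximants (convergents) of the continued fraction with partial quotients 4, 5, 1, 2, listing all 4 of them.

Using the convergent recurrence p_i = a_i*p_{i-1} + p_{i-2}, q_i = a_i*q_{i-1} + q_{i-2} with p_{-2}=0, p_{-1}=1, q_{-2}=1, q_{-1}=0:
  i=0: a_0=4, p_0 = 4*1 + 0 = 4, q_0 = 4*0 + 1 = 1.
  i=1: a_1=5, p_1 = 5*4 + 1 = 21, q_1 = 5*1 + 0 = 5.
  i=2: a_2=1, p_2 = 1*21 + 4 = 25, q_2 = 1*5 + 1 = 6.
  i=3: a_3=2, p_3 = 2*25 + 21 = 71, q_3 = 2*6 + 5 = 17.

4/1, 21/5, 25/6, 71/17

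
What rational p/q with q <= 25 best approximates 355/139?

Expand x = 355/139 as a continued fraction with the Euclidean algorithm:
  355 = 2*139 + 77, so a_0 = 2.
  139 = 1*77 + 62, so a_1 = 1.
  77 = 1*62 + 15, so a_2 = 1.
  62 = 4*15 + 2, so a_3 = 4.
  15 = 7*2 + 1, so a_4 = 7.
  2 = 2*1 + 0, so a_5 = 2.
so x = [2; 1, 1, 4, 7, 2].
Convergents (p_i = a_i*p_{i-1} + p_{i-2}, q_i = a_i*q_{i-1} + q_{i-2} with p_{-2}=0, p_{-1}=1, q_{-2}=1, q_{-1}=0), until the denominator exceeds 25:
  i=0: a_0=2, p_0 = 2*1 + 0 = 2, q_0 = 2*0 + 1 = 1.
  i=1: a_1=1, p_1 = 1*2 + 1 = 3, q_1 = 1*1 + 0 = 1.
  i=2: a_2=1, p_2 = 1*3 + 2 = 5, q_2 = 1*1 + 1 = 2.
  i=3: a_3=4, p_3 = 4*5 + 3 = 23, q_3 = 4*2 + 1 = 9.
  i=4: a_4=7, p_4 = 7*23 + 5 = 166, q_4 = 7*9 + 2 = 65.
q_4 = 65 > 25, so the last convergent with denominator <= 25 is p_3/q_3 = 23/9.
The closest fraction with denominator <= 25 is either p_3/q_3 or the intermediate fraction (k*p_3 + p_2)/(k*q_3 + q_2) with the largest k >= 1 whose denominator stays <= 25; these approach x as k grows, and every other convergent or intermediate fraction in range is farther away.
Largest k: floor((25 - q_2)/q_3) = floor((25 - 2)/9) = 2.
That gives (2*23 + 5)/(2*9 + 2) = 51/20.
Compare the errors: |x - 23/9| = |355*9 - 23*139|/(139*9) = 2/1251, and |x - 51/20| = |355*20 - 51*139|/(139*20) = 11/2780.
Cross-multiplying, 2*2780 = 5560 < 13761 = 11*1251, so 2/1251 is smaller: the convergent 23/9 is closer to x than 51/20.

23/9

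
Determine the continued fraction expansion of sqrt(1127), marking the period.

Write x_i = (sqrt(1127) + m_i)/d_i with (m_0, d_0) = (0, 1). a_0 = floor(sqrt(1127)) = 33, since 33^2 = 1089 <= 1127 < 1156 = 34^2.
Iterate m_{i+1} = d_i*a_i - m_i, d_{i+1} = (1127 - m_{i+1}^2)/d_i, a_{i+1} = floor((a_0 + m_{i+1})/d_{i+1}):
  m_1 = 1*33 - 0 = 33, d_1 = (1127 - 33^2)/1 = 38/1 = 38, a_1 = floor((33 + 33)/38) = 1.
  m_2 = 38*1 - 33 = 5, d_2 = (1127 - 5^2)/38 = 1102/38 = 29, a_2 = floor((33 + 5)/29) = 1.
  m_3 = 29*1 - 5 = 24, d_3 = (1127 - 24^2)/29 = 551/29 = 19, a_3 = floor((33 + 24)/19) = 3.
  m_4 = 19*3 - 24 = 33, d_4 = (1127 - 33^2)/19 = 38/19 = 2, a_4 = floor((33 + 33)/2) = 33.
  m_5 = 2*33 - 33 = 33, d_5 = (1127 - 33^2)/2 = 38/2 = 19, a_5 = floor((33 + 33)/19) = 3.
  m_6 = 19*3 - 33 = 24, d_6 = (1127 - 24^2)/19 = 551/19 = 29, a_6 = floor((33 + 24)/29) = 1.
  m_7 = 29*1 - 24 = 5, d_7 = (1127 - 5^2)/29 = 1102/29 = 38, a_7 = floor((33 + 5)/38) = 1.
  m_8 = 38*1 - 5 = 33, d_8 = (1127 - 33^2)/38 = 38/38 = 1, a_8 = floor((33 + 33)/1) = 66.
  m_9 = 1*66 - 33 = 33, d_9 = (1127 - 33^2)/1 = 38/1 = 38: (m_9, d_9) = (m_1, d_1) = (33, 38), so from here the quotients repeat a_1, ..., a_8; the period length is 8.
Hence the expansion of sqrt(1127) is a_0 = 33 followed by the repeating block 1, 1, 3, 33, 3, 1, 1, 66 (period 8).

[33; (1, 1, 3, 33, 3, 1, 1, 66)]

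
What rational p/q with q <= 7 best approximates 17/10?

Expand x = 17/10 as a continued fraction with the Euclidean algorithm:
  17 = 1*10 + 7, so a_0 = 1.
  10 = 1*7 + 3, so a_1 = 1.
  7 = 2*3 + 1, so a_2 = 2.
  3 = 3*1 + 0, so a_3 = 3.
so x = [1; 1, 2, 3].
Convergents (p_i = a_i*p_{i-1} + p_{i-2}, q_i = a_i*q_{i-1} + q_{i-2} with p_{-2}=0, p_{-1}=1, q_{-2}=1, q_{-1}=0), until the denominator exceeds 7:
  i=0: a_0=1, p_0 = 1*1 + 0 = 1, q_0 = 1*0 + 1 = 1.
  i=1: a_1=1, p_1 = 1*1 + 1 = 2, q_1 = 1*1 + 0 = 1.
  i=2: a_2=2, p_2 = 2*2 + 1 = 5, q_2 = 2*1 + 1 = 3.
  i=3: a_3=3, p_3 = 3*5 + 2 = 17, q_3 = 3*3 + 1 = 10.
q_3 = 10 > 7, so the last convergent with denominator <= 7 is p_2/q_2 = 5/3.
The closest fraction with denominator <= 7 is either p_2/q_2 or the intermediate fraction (k*p_2 + p_1)/(k*q_2 + q_1) with the largest k >= 1 whose denominator stays <= 7; these approach x as k grows, and every other convergent or intermediate fraction in range is farther away.
Largest k: floor((7 - q_1)/q_2) = floor((7 - 1)/3) = 2.
That gives (2*5 + 2)/(2*3 + 1) = 12/7.
Compare the errors: |x - 5/3| = |17*3 - 5*10|/(10*3) = 1/30, and |x - 12/7| = |17*7 - 12*10|/(10*7) = 1/70.
Cross-multiplying, 1*30 = 30 < 70 = 1*70, so 1/70 is smaller: the intermediate fraction 12/7 is closer to x than 5/3.

12/7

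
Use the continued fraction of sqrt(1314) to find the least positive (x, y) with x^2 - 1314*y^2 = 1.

First expand sqrt(1314) as a continued fraction. With x_i = (sqrt(1314) + m_i)/d_i and (m_0, d_0) = (0, 1): a_0 = floor(sqrt(1314)) = 36, since 36^2 = 1296 <= 1314 < 1369 = 37^2.
Iterate m_{i+1} = d_i*a_i - m_i, d_{i+1} = (1314 - m_{i+1}^2)/d_i, a_{i+1} = floor((a_0 + m_{i+1})/d_{i+1}):
  m_1 = 1*36 - 0 = 36, d_1 = (1314 - 36^2)/1 = 18/1 = 18, a_1 = floor((36 + 36)/18) = 4.
  m_2 = 18*4 - 36 = 36, d_2 = (1314 - 36^2)/18 = 18/18 = 1, a_2 = floor((36 + 36)/1) = 72.
  m_3 = 1*72 - 36 = 36, d_3 = (1314 - 36^2)/1 = 18/1 = 18: (m_3, d_3) = (m_1, d_1) = (36, 18), so from here the quotients repeat a_1, a_2; the period length is 2.
So sqrt(1314) = [36; (4, 72)] with period length k = 2.
k is even, so the fundamental solution of x^2 - 1314y^2 = 1 is (p_{k-1}, q_{k-1}) = (p_1, q_1); compute convergents through index 1.
Convergents (p_i = a_i*p_{i-1} + p_{i-2}, q_i = a_i*q_{i-1} + q_{i-2} with p_{-2}=0, p_{-1}=1, q_{-2}=1, q_{-1}=0):
  i=0: a_0=36, p_0 = 36*1 + 0 = 36, q_0 = 36*0 + 1 = 1.
  i=1: a_1=4, p_1 = 4*36 + 1 = 145, q_1 = 4*1 + 0 = 4.
Check: 145^2 - 1314*4^2 = 21025 - 21024 = 1, so (x, y) = (145, 4) solves the equation, and by the theorem it is the least positive solution.

(x, y) = (145, 4)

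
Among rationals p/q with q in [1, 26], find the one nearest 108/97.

Expand x = 108/97 as a continued fraction with the Euclidean algorithm:
  108 = 1*97 + 11, so a_0 = 1.
  97 = 8*11 + 9, so a_1 = 8.
  11 = 1*9 + 2, so a_2 = 1.
  9 = 4*2 + 1, so a_3 = 4.
  2 = 2*1 + 0, so a_4 = 2.
so x = [1; 8, 1, 4, 2].
Convergents (p_i = a_i*p_{i-1} + p_{i-2}, q_i = a_i*q_{i-1} + q_{i-2} with p_{-2}=0, p_{-1}=1, q_{-2}=1, q_{-1}=0), until the denominator exceeds 26:
  i=0: a_0=1, p_0 = 1*1 + 0 = 1, q_0 = 1*0 + 1 = 1.
  i=1: a_1=8, p_1 = 8*1 + 1 = 9, q_1 = 8*1 + 0 = 8.
  i=2: a_2=1, p_2 = 1*9 + 1 = 10, q_2 = 1*8 + 1 = 9.
  i=3: a_3=4, p_3 = 4*10 + 9 = 49, q_3 = 4*9 + 8 = 44.
q_3 = 44 > 26, so the last convergent with denominator <= 26 is p_2/q_2 = 10/9.
The closest fraction with denominator <= 26 is either p_2/q_2 or the intermediate fraction (k*p_2 + p_1)/(k*q_2 + q_1) with the largest k >= 1 whose denominator stays <= 26; these approach x as k grows, and every other convergent or intermediate fraction in range is farther away.
Largest k: floor((26 - q_1)/q_2) = floor((26 - 8)/9) = 2.
That gives (2*10 + 9)/(2*9 + 8) = 29/26.
Compare the errors: |x - 10/9| = |108*9 - 10*97|/(97*9) = 2/873, and |x - 29/26| = |108*26 - 29*97|/(97*26) = 5/2522.
Cross-multiplying, 5*873 = 4365 < 5044 = 2*2522, so 5/2522 is smaller: the intermediate fraction 29/26 is closer to x than 10/9.

29/26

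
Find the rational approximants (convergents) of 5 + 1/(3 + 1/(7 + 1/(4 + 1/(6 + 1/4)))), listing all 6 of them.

Using the convergent recurrence p_i = a_i*p_{i-1} + p_{i-2}, q_i = a_i*q_{i-1} + q_{i-2} with p_{-2}=0, p_{-1}=1, q_{-2}=1, q_{-1}=0:
  i=0: a_0=5, p_0 = 5*1 + 0 = 5, q_0 = 5*0 + 1 = 1.
  i=1: a_1=3, p_1 = 3*5 + 1 = 16, q_1 = 3*1 + 0 = 3.
  i=2: a_2=7, p_2 = 7*16 + 5 = 117, q_2 = 7*3 + 1 = 22.
  i=3: a_3=4, p_3 = 4*117 + 16 = 484, q_3 = 4*22 + 3 = 91.
  i=4: a_4=6, p_4 = 6*484 + 117 = 3021, q_4 = 6*91 + 22 = 568.
  i=5: a_5=4, p_5 = 4*3021 + 484 = 12568, q_5 = 4*568 + 91 = 2363.

5/1, 16/3, 117/22, 484/91, 3021/568, 12568/2363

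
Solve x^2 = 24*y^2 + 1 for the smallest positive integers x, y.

First expand sqrt(24) as a continued fraction. With x_i = (sqrt(24) + m_i)/d_i and (m_0, d_0) = (0, 1): a_0 = floor(sqrt(24)) = 4, since 4^2 = 16 <= 24 < 25 = 5^2.
Iterate m_{i+1} = d_i*a_i - m_i, d_{i+1} = (24 - m_{i+1}^2)/d_i, a_{i+1} = floor((a_0 + m_{i+1})/d_{i+1}):
  m_1 = 1*4 - 0 = 4, d_1 = (24 - 4^2)/1 = 8/1 = 8, a_1 = floor((4 + 4)/8) = 1.
  m_2 = 8*1 - 4 = 4, d_2 = (24 - 4^2)/8 = 8/8 = 1, a_2 = floor((4 + 4)/1) = 8.
  m_3 = 1*8 - 4 = 4, d_3 = (24 - 4^2)/1 = 8/1 = 8: (m_3, d_3) = (m_1, d_1) = (4, 8), so from here the quotients repeat a_1, a_2; the period length is 2.
So sqrt(24) = [4; (1, 8)] with period length k = 2.
k is even, so the fundamental solution of x^2 - 24y^2 = 1 is (p_{k-1}, q_{k-1}) = (p_1, q_1); compute convergents through index 1.
Convergents (p_i = a_i*p_{i-1} + p_{i-2}, q_i = a_i*q_{i-1} + q_{i-2} with p_{-2}=0, p_{-1}=1, q_{-2}=1, q_{-1}=0):
  i=0: a_0=4, p_0 = 4*1 + 0 = 4, q_0 = 4*0 + 1 = 1.
  i=1: a_1=1, p_1 = 1*4 + 1 = 5, q_1 = 1*1 + 0 = 1.
Check: 5^2 - 24*1^2 = 25 - 24 = 1, so (x, y) = (5, 1) solves the equation, and by the theorem it is the least positive solution.

(x, y) = (5, 1)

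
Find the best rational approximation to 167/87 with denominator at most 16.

Expand x = 167/87 as a continued fraction with the Euclidean algorithm:
  167 = 1*87 + 80, so a_0 = 1.
  87 = 1*80 + 7, so a_1 = 1.
  80 = 11*7 + 3, so a_2 = 11.
  7 = 2*3 + 1, so a_3 = 2.
  3 = 3*1 + 0, so a_4 = 3.
so x = [1; 1, 11, 2, 3].
Convergents (p_i = a_i*p_{i-1} + p_{i-2}, q_i = a_i*q_{i-1} + q_{i-2} with p_{-2}=0, p_{-1}=1, q_{-2}=1, q_{-1}=0), until the denominator exceeds 16:
  i=0: a_0=1, p_0 = 1*1 + 0 = 1, q_0 = 1*0 + 1 = 1.
  i=1: a_1=1, p_1 = 1*1 + 1 = 2, q_1 = 1*1 + 0 = 1.
  i=2: a_2=11, p_2 = 11*2 + 1 = 23, q_2 = 11*1 + 1 = 12.
  i=3: a_3=2, p_3 = 2*23 + 2 = 48, q_3 = 2*12 + 1 = 25.
q_3 = 25 > 16, so the last convergent with denominator <= 16 is p_2/q_2 = 23/12.
The closest fraction with denominator <= 16 is either p_2/q_2 or the intermediate fraction (k*p_2 + p_1)/(k*q_2 + q_1) with the largest k >= 1 whose denominator stays <= 16; these approach x as k grows, and every other convergent or intermediate fraction in range is farther away.
Largest k: floor((16 - q_1)/q_2) = floor((16 - 1)/12) = 1.
That gives (1*23 + 2)/(1*12 + 1) = 25/13.
Compare the errors: |x - 23/12| = |167*12 - 23*87|/(87*12) = 3/1044, and |x - 25/13| = |167*13 - 25*87|/(87*13) = 4/1131.
Cross-multiplying, 3*1131 = 3393 < 4176 = 4*1044, so 3/1044 is smaller: the convergent 23/12 is closer to x than 25/13.

23/12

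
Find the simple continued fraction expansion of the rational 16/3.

Run the Euclidean algorithm on 16 and 3; the successive quotients are the partial quotients a_0, a_1, ... (each step inverts the fractional part left over by the previous one):
  16 = 5*3 + 1, so a_0 = 5.
  3 = 3*1 + 0, so a_1 = 3.
The remainder reaches 0 after 2 divisions, so the expansion has 2 partial quotients, read off in order.

[5; 3]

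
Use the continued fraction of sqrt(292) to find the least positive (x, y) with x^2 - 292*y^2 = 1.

(x, y) = (2281249, 133500)

First expand sqrt(292) as a continued fraction. With x_i = (sqrt(292) + m_i)/d_i and (m_0, d_0) = (0, 1): a_0 = floor(sqrt(292)) = 17, since 17^2 = 289 <= 292 < 324 = 18^2.
Iterate m_{i+1} = d_i*a_i - m_i, d_{i+1} = (292 - m_{i+1}^2)/d_i, a_{i+1} = floor((a_0 + m_{i+1})/d_{i+1}):
  m_1 = 1*17 - 0 = 17, d_1 = (292 - 17^2)/1 = 3/1 = 3, a_1 = floor((17 + 17)/3) = 11.
  m_2 = 3*11 - 17 = 16, d_2 = (292 - 16^2)/3 = 36/3 = 12, a_2 = floor((17 + 16)/12) = 2.
  m_3 = 12*2 - 16 = 8, d_3 = (292 - 8^2)/12 = 228/12 = 19, a_3 = floor((17 + 8)/19) = 1.
  m_4 = 19*1 - 8 = 11, d_4 = (292 - 11^2)/19 = 171/19 = 9, a_4 = floor((17 + 11)/9) = 3.
  m_5 = 9*3 - 11 = 16, d_5 = (292 - 16^2)/9 = 36/9 = 4, a_5 = floor((17 + 16)/4) = 8.
  m_6 = 4*8 - 16 = 16, d_6 = (292 - 16^2)/4 = 36/4 = 9, a_6 = floor((17 + 16)/9) = 3.
  m_7 = 9*3 - 16 = 11, d_7 = (292 - 11^2)/9 = 171/9 = 19, a_7 = floor((17 + 11)/19) = 1.
  m_8 = 19*1 - 11 = 8, d_8 = (292 - 8^2)/19 = 228/19 = 12, a_8 = floor((17 + 8)/12) = 2.
  m_9 = 12*2 - 8 = 16, d_9 = (292 - 16^2)/12 = 36/12 = 3, a_9 = floor((17 + 16)/3) = 11.
  m_10 = 3*11 - 16 = 17, d_10 = (292 - 17^2)/3 = 3/3 = 1, a_10 = floor((17 + 17)/1) = 34.
  m_11 = 1*34 - 17 = 17, d_11 = (292 - 17^2)/1 = 3/1 = 3: (m_11, d_11) = (m_1, d_1) = (17, 3), so from here the quotients repeat a_1, ..., a_10; the period length is 10.
So sqrt(292) = [17; (11, 2, 1, 3, 8, 3, 1, 2, 11, 34)] with period length k = 10.
k is even, so the fundamental solution of x^2 - 292y^2 = 1 is (p_{k-1}, q_{k-1}) = (p_9, q_9); compute convergents through index 9.
Convergents (p_i = a_i*p_{i-1} + p_{i-2}, q_i = a_i*q_{i-1} + q_{i-2} with p_{-2}=0, p_{-1}=1, q_{-2}=1, q_{-1}=0):
  i=0: a_0=17, p_0 = 17*1 + 0 = 17, q_0 = 17*0 + 1 = 1.
  i=1: a_1=11, p_1 = 11*17 + 1 = 188, q_1 = 11*1 + 0 = 11.
  i=2: a_2=2, p_2 = 2*188 + 17 = 393, q_2 = 2*11 + 1 = 23.
  i=3: a_3=1, p_3 = 1*393 + 188 = 581, q_3 = 1*23 + 11 = 34.
  i=4: a_4=3, p_4 = 3*581 + 393 = 2136, q_4 = 3*34 + 23 = 125.
  i=5: a_5=8, p_5 = 8*2136 + 581 = 17669, q_5 = 8*125 + 34 = 1034.
  i=6: a_6=3, p_6 = 3*17669 + 2136 = 55143, q_6 = 3*1034 + 125 = 3227.
  i=7: a_7=1, p_7 = 1*55143 + 17669 = 72812, q_7 = 1*3227 + 1034 = 4261.
  i=8: a_8=2, p_8 = 2*72812 + 55143 = 200767, q_8 = 2*4261 + 3227 = 11749.
  i=9: a_9=11, p_9 = 11*200767 + 72812 = 2281249, q_9 = 11*11749 + 4261 = 133500.
Check: 2281249^2 - 292*133500^2 = 5204097000001 - 5204097000000 = 1, so (x, y) = (2281249, 133500) solves the equation, and by the theorem it is the least positive solution.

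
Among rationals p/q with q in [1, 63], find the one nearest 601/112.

220/41

Expand x = 601/112 as a continued fraction with the Euclidean algorithm:
  601 = 5*112 + 41, so a_0 = 5.
  112 = 2*41 + 30, so a_1 = 2.
  41 = 1*30 + 11, so a_2 = 1.
  30 = 2*11 + 8, so a_3 = 2.
  11 = 1*8 + 3, so a_4 = 1.
  8 = 2*3 + 2, so a_5 = 2.
  3 = 1*2 + 1, so a_6 = 1.
  2 = 2*1 + 0, so a_7 = 2.
so x = [5; 2, 1, 2, 1, 2, 1, 2].
Convergents (p_i = a_i*p_{i-1} + p_{i-2}, q_i = a_i*q_{i-1} + q_{i-2} with p_{-2}=0, p_{-1}=1, q_{-2}=1, q_{-1}=0), until the denominator exceeds 63:
  i=0: a_0=5, p_0 = 5*1 + 0 = 5, q_0 = 5*0 + 1 = 1.
  i=1: a_1=2, p_1 = 2*5 + 1 = 11, q_1 = 2*1 + 0 = 2.
  i=2: a_2=1, p_2 = 1*11 + 5 = 16, q_2 = 1*2 + 1 = 3.
  i=3: a_3=2, p_3 = 2*16 + 11 = 43, q_3 = 2*3 + 2 = 8.
  i=4: a_4=1, p_4 = 1*43 + 16 = 59, q_4 = 1*8 + 3 = 11.
  i=5: a_5=2, p_5 = 2*59 + 43 = 161, q_5 = 2*11 + 8 = 30.
  i=6: a_6=1, p_6 = 1*161 + 59 = 220, q_6 = 1*30 + 11 = 41.
  i=7: a_7=2, p_7 = 2*220 + 161 = 601, q_7 = 2*41 + 30 = 112.
q_7 = 112 > 63, so the last convergent with denominator <= 63 is p_6/q_6 = 220/41.
The closest fraction with denominator <= 63 is either p_6/q_6 or the intermediate fraction (k*p_6 + p_5)/(k*q_6 + q_5) with the largest k >= 1 whose denominator stays <= 63; these approach x as k grows, and every other convergent or intermediate fraction in range is farther away.
Largest k: floor((63 - q_5)/q_6) = floor((63 - 30)/41) = 0.
Since k = 0, no intermediate fraction beyond p_6/q_6 has denominator <= 63, so the convergent 220/41 is the closest (its error is |601*41 - 220*112|/(112*41) = 1/4592).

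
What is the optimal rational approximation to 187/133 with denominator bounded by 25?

31/22

Expand x = 187/133 as a continued fraction with the Euclidean algorithm:
  187 = 1*133 + 54, so a_0 = 1.
  133 = 2*54 + 25, so a_1 = 2.
  54 = 2*25 + 4, so a_2 = 2.
  25 = 6*4 + 1, so a_3 = 6.
  4 = 4*1 + 0, so a_4 = 4.
so x = [1; 2, 2, 6, 4].
Convergents (p_i = a_i*p_{i-1} + p_{i-2}, q_i = a_i*q_{i-1} + q_{i-2} with p_{-2}=0, p_{-1}=1, q_{-2}=1, q_{-1}=0), until the denominator exceeds 25:
  i=0: a_0=1, p_0 = 1*1 + 0 = 1, q_0 = 1*0 + 1 = 1.
  i=1: a_1=2, p_1 = 2*1 + 1 = 3, q_1 = 2*1 + 0 = 2.
  i=2: a_2=2, p_2 = 2*3 + 1 = 7, q_2 = 2*2 + 1 = 5.
  i=3: a_3=6, p_3 = 6*7 + 3 = 45, q_3 = 6*5 + 2 = 32.
q_3 = 32 > 25, so the last convergent with denominator <= 25 is p_2/q_2 = 7/5.
The closest fraction with denominator <= 25 is either p_2/q_2 or the intermediate fraction (k*p_2 + p_1)/(k*q_2 + q_1) with the largest k >= 1 whose denominator stays <= 25; these approach x as k grows, and every other convergent or intermediate fraction in range is farther away.
Largest k: floor((25 - q_1)/q_2) = floor((25 - 2)/5) = 4.
That gives (4*7 + 3)/(4*5 + 2) = 31/22.
Compare the errors: |x - 7/5| = |187*5 - 7*133|/(133*5) = 4/665, and |x - 31/22| = |187*22 - 31*133|/(133*22) = 9/2926.
Cross-multiplying, 9*665 = 5985 < 11704 = 4*2926, so 9/2926 is smaller: the intermediate fraction 31/22 is closer to x than 7/5.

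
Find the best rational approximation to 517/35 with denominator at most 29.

325/22

Expand x = 517/35 as a continued fraction with the Euclidean algorithm:
  517 = 14*35 + 27, so a_0 = 14.
  35 = 1*27 + 8, so a_1 = 1.
  27 = 3*8 + 3, so a_2 = 3.
  8 = 2*3 + 2, so a_3 = 2.
  3 = 1*2 + 1, so a_4 = 1.
  2 = 2*1 + 0, so a_5 = 2.
so x = [14; 1, 3, 2, 1, 2].
Convergents (p_i = a_i*p_{i-1} + p_{i-2}, q_i = a_i*q_{i-1} + q_{i-2} with p_{-2}=0, p_{-1}=1, q_{-2}=1, q_{-1}=0), until the denominator exceeds 29:
  i=0: a_0=14, p_0 = 14*1 + 0 = 14, q_0 = 14*0 + 1 = 1.
  i=1: a_1=1, p_1 = 1*14 + 1 = 15, q_1 = 1*1 + 0 = 1.
  i=2: a_2=3, p_2 = 3*15 + 14 = 59, q_2 = 3*1 + 1 = 4.
  i=3: a_3=2, p_3 = 2*59 + 15 = 133, q_3 = 2*4 + 1 = 9.
  i=4: a_4=1, p_4 = 1*133 + 59 = 192, q_4 = 1*9 + 4 = 13.
  i=5: a_5=2, p_5 = 2*192 + 133 = 517, q_5 = 2*13 + 9 = 35.
q_5 = 35 > 29, so the last convergent with denominator <= 29 is p_4/q_4 = 192/13.
The closest fraction with denominator <= 29 is either p_4/q_4 or the intermediate fraction (k*p_4 + p_3)/(k*q_4 + q_3) with the largest k >= 1 whose denominator stays <= 29; these approach x as k grows, and every other convergent or intermediate fraction in range is farther away.
Largest k: floor((29 - q_3)/q_4) = floor((29 - 9)/13) = 1.
That gives (1*192 + 133)/(1*13 + 9) = 325/22.
Compare the errors: |x - 192/13| = |517*13 - 192*35|/(35*13) = 1/455, and |x - 325/22| = |517*22 - 325*35|/(35*22) = 1/770.
Cross-multiplying, 1*455 = 455 < 770 = 1*770, so 1/770 is smaller: the intermediate fraction 325/22 is closer to x than 192/13.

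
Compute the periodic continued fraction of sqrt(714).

[26; (1, 2, 1, 1, 2, 1, 1, 2, 1, 52)]

Write x_i = (sqrt(714) + m_i)/d_i with (m_0, d_0) = (0, 1). a_0 = floor(sqrt(714)) = 26, since 26^2 = 676 <= 714 < 729 = 27^2.
Iterate m_{i+1} = d_i*a_i - m_i, d_{i+1} = (714 - m_{i+1}^2)/d_i, a_{i+1} = floor((a_0 + m_{i+1})/d_{i+1}):
  m_1 = 1*26 - 0 = 26, d_1 = (714 - 26^2)/1 = 38/1 = 38, a_1 = floor((26 + 26)/38) = 1.
  m_2 = 38*1 - 26 = 12, d_2 = (714 - 12^2)/38 = 570/38 = 15, a_2 = floor((26 + 12)/15) = 2.
  m_3 = 15*2 - 12 = 18, d_3 = (714 - 18^2)/15 = 390/15 = 26, a_3 = floor((26 + 18)/26) = 1.
  m_4 = 26*1 - 18 = 8, d_4 = (714 - 8^2)/26 = 650/26 = 25, a_4 = floor((26 + 8)/25) = 1.
  m_5 = 25*1 - 8 = 17, d_5 = (714 - 17^2)/25 = 425/25 = 17, a_5 = floor((26 + 17)/17) = 2.
  m_6 = 17*2 - 17 = 17, d_6 = (714 - 17^2)/17 = 425/17 = 25, a_6 = floor((26 + 17)/25) = 1.
  m_7 = 25*1 - 17 = 8, d_7 = (714 - 8^2)/25 = 650/25 = 26, a_7 = floor((26 + 8)/26) = 1.
  m_8 = 26*1 - 8 = 18, d_8 = (714 - 18^2)/26 = 390/26 = 15, a_8 = floor((26 + 18)/15) = 2.
  m_9 = 15*2 - 18 = 12, d_9 = (714 - 12^2)/15 = 570/15 = 38, a_9 = floor((26 + 12)/38) = 1.
  m_10 = 38*1 - 12 = 26, d_10 = (714 - 26^2)/38 = 38/38 = 1, a_10 = floor((26 + 26)/1) = 52.
  m_11 = 1*52 - 26 = 26, d_11 = (714 - 26^2)/1 = 38/1 = 38: (m_11, d_11) = (m_1, d_1) = (26, 38), so from here the quotients repeat a_1, ..., a_10; the period length is 10.
Hence the expansion of sqrt(714) is a_0 = 26 followed by the repeating block 1, 2, 1, 1, 2, 1, 1, 2, 1, 52 (period 10).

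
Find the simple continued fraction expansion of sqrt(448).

[21; (6, 42)]

Write x_i = (sqrt(448) + m_i)/d_i with (m_0, d_0) = (0, 1). a_0 = floor(sqrt(448)) = 21, since 21^2 = 441 <= 448 < 484 = 22^2.
Iterate m_{i+1} = d_i*a_i - m_i, d_{i+1} = (448 - m_{i+1}^2)/d_i, a_{i+1} = floor((a_0 + m_{i+1})/d_{i+1}):
  m_1 = 1*21 - 0 = 21, d_1 = (448 - 21^2)/1 = 7/1 = 7, a_1 = floor((21 + 21)/7) = 6.
  m_2 = 7*6 - 21 = 21, d_2 = (448 - 21^2)/7 = 7/7 = 1, a_2 = floor((21 + 21)/1) = 42.
  m_3 = 1*42 - 21 = 21, d_3 = (448 - 21^2)/1 = 7/1 = 7: (m_3, d_3) = (m_1, d_1) = (21, 7), so from here the quotients repeat a_1, a_2; the period length is 2.
Hence the expansion of sqrt(448) is a_0 = 21 followed by the repeating block 6, 42 (period 2).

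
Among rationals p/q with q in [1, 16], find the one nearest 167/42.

4/1

Expand x = 167/42 as a continued fraction with the Euclidean algorithm:
  167 = 3*42 + 41, so a_0 = 3.
  42 = 1*41 + 1, so a_1 = 1.
  41 = 41*1 + 0, so a_2 = 41.
so x = [3; 1, 41].
Convergents (p_i = a_i*p_{i-1} + p_{i-2}, q_i = a_i*q_{i-1} + q_{i-2} with p_{-2}=0, p_{-1}=1, q_{-2}=1, q_{-1}=0), until the denominator exceeds 16:
  i=0: a_0=3, p_0 = 3*1 + 0 = 3, q_0 = 3*0 + 1 = 1.
  i=1: a_1=1, p_1 = 1*3 + 1 = 4, q_1 = 1*1 + 0 = 1.
  i=2: a_2=41, p_2 = 41*4 + 3 = 167, q_2 = 41*1 + 1 = 42.
q_2 = 42 > 16, so the last convergent with denominator <= 16 is p_1/q_1 = 4/1.
The closest fraction with denominator <= 16 is either p_1/q_1 or the intermediate fraction (k*p_1 + p_0)/(k*q_1 + q_0) with the largest k >= 1 whose denominator stays <= 16; these approach x as k grows, and every other convergent or intermediate fraction in range is farther away.
Largest k: floor((16 - q_0)/q_1) = floor((16 - 1)/1) = 15.
That gives (15*4 + 3)/(15*1 + 1) = 63/16.
Compare the errors: |x - 4/1| = |167*1 - 4*42|/(42*1) = 1/42, and |x - 63/16| = |167*16 - 63*42|/(42*16) = 26/672.
Cross-multiplying, 1*672 = 672 < 1092 = 26*42, so 1/42 is smaller: the convergent 4/1 is closer to x than 63/16.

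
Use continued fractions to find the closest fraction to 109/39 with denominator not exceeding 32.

81/29

Expand x = 109/39 as a continued fraction with the Euclidean algorithm:
  109 = 2*39 + 31, so a_0 = 2.
  39 = 1*31 + 8, so a_1 = 1.
  31 = 3*8 + 7, so a_2 = 3.
  8 = 1*7 + 1, so a_3 = 1.
  7 = 7*1 + 0, so a_4 = 7.
so x = [2; 1, 3, 1, 7].
Convergents (p_i = a_i*p_{i-1} + p_{i-2}, q_i = a_i*q_{i-1} + q_{i-2} with p_{-2}=0, p_{-1}=1, q_{-2}=1, q_{-1}=0), until the denominator exceeds 32:
  i=0: a_0=2, p_0 = 2*1 + 0 = 2, q_0 = 2*0 + 1 = 1.
  i=1: a_1=1, p_1 = 1*2 + 1 = 3, q_1 = 1*1 + 0 = 1.
  i=2: a_2=3, p_2 = 3*3 + 2 = 11, q_2 = 3*1 + 1 = 4.
  i=3: a_3=1, p_3 = 1*11 + 3 = 14, q_3 = 1*4 + 1 = 5.
  i=4: a_4=7, p_4 = 7*14 + 11 = 109, q_4 = 7*5 + 4 = 39.
q_4 = 39 > 32, so the last convergent with denominator <= 32 is p_3/q_3 = 14/5.
The closest fraction with denominator <= 32 is either p_3/q_3 or the intermediate fraction (k*p_3 + p_2)/(k*q_3 + q_2) with the largest k >= 1 whose denominator stays <= 32; these approach x as k grows, and every other convergent or intermediate fraction in range is farther away.
Largest k: floor((32 - q_2)/q_3) = floor((32 - 4)/5) = 5.
That gives (5*14 + 11)/(5*5 + 4) = 81/29.
Compare the errors: |x - 14/5| = |109*5 - 14*39|/(39*5) = 1/195, and |x - 81/29| = |109*29 - 81*39|/(39*29) = 2/1131.
Cross-multiplying, 2*195 = 390 < 1131 = 1*1131, so 2/1131 is smaller: the intermediate fraction 81/29 is closer to x than 14/5.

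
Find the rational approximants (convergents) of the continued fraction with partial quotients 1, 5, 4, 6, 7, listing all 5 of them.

Using the convergent recurrence p_i = a_i*p_{i-1} + p_{i-2}, q_i = a_i*q_{i-1} + q_{i-2} with p_{-2}=0, p_{-1}=1, q_{-2}=1, q_{-1}=0:
  i=0: a_0=1, p_0 = 1*1 + 0 = 1, q_0 = 1*0 + 1 = 1.
  i=1: a_1=5, p_1 = 5*1 + 1 = 6, q_1 = 5*1 + 0 = 5.
  i=2: a_2=4, p_2 = 4*6 + 1 = 25, q_2 = 4*5 + 1 = 21.
  i=3: a_3=6, p_3 = 6*25 + 6 = 156, q_3 = 6*21 + 5 = 131.
  i=4: a_4=7, p_4 = 7*156 + 25 = 1117, q_4 = 7*131 + 21 = 938.

1/1, 6/5, 25/21, 156/131, 1117/938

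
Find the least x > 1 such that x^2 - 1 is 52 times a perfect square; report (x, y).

First expand sqrt(52) as a continued fraction. With x_i = (sqrt(52) + m_i)/d_i and (m_0, d_0) = (0, 1): a_0 = floor(sqrt(52)) = 7, since 7^2 = 49 <= 52 < 64 = 8^2.
Iterate m_{i+1} = d_i*a_i - m_i, d_{i+1} = (52 - m_{i+1}^2)/d_i, a_{i+1} = floor((a_0 + m_{i+1})/d_{i+1}):
  m_1 = 1*7 - 0 = 7, d_1 = (52 - 7^2)/1 = 3/1 = 3, a_1 = floor((7 + 7)/3) = 4.
  m_2 = 3*4 - 7 = 5, d_2 = (52 - 5^2)/3 = 27/3 = 9, a_2 = floor((7 + 5)/9) = 1.
  m_3 = 9*1 - 5 = 4, d_3 = (52 - 4^2)/9 = 36/9 = 4, a_3 = floor((7 + 4)/4) = 2.
  m_4 = 4*2 - 4 = 4, d_4 = (52 - 4^2)/4 = 36/4 = 9, a_4 = floor((7 + 4)/9) = 1.
  m_5 = 9*1 - 4 = 5, d_5 = (52 - 5^2)/9 = 27/9 = 3, a_5 = floor((7 + 5)/3) = 4.
  m_6 = 3*4 - 5 = 7, d_6 = (52 - 7^2)/3 = 3/3 = 1, a_6 = floor((7 + 7)/1) = 14.
  m_7 = 1*14 - 7 = 7, d_7 = (52 - 7^2)/1 = 3/1 = 3: (m_7, d_7) = (m_1, d_1) = (7, 3), so from here the quotients repeat a_1, ..., a_6; the period length is 6.
So sqrt(52) = [7; (4, 1, 2, 1, 4, 14)] with period length k = 6.
k is even, so the fundamental solution of x^2 - 52y^2 = 1 is (p_{k-1}, q_{k-1}) = (p_5, q_5); compute convergents through index 5.
Convergents (p_i = a_i*p_{i-1} + p_{i-2}, q_i = a_i*q_{i-1} + q_{i-2} with p_{-2}=0, p_{-1}=1, q_{-2}=1, q_{-1}=0):
  i=0: a_0=7, p_0 = 7*1 + 0 = 7, q_0 = 7*0 + 1 = 1.
  i=1: a_1=4, p_1 = 4*7 + 1 = 29, q_1 = 4*1 + 0 = 4.
  i=2: a_2=1, p_2 = 1*29 + 7 = 36, q_2 = 1*4 + 1 = 5.
  i=3: a_3=2, p_3 = 2*36 + 29 = 101, q_3 = 2*5 + 4 = 14.
  i=4: a_4=1, p_4 = 1*101 + 36 = 137, q_4 = 1*14 + 5 = 19.
  i=5: a_5=4, p_5 = 4*137 + 101 = 649, q_5 = 4*19 + 14 = 90.
Check: 649^2 - 52*90^2 = 421201 - 421200 = 1, so (x, y) = (649, 90) solves the equation, and by the theorem it is the least positive solution.

(x, y) = (649, 90)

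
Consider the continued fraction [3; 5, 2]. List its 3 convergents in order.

Using the convergent recurrence p_i = a_i*p_{i-1} + p_{i-2}, q_i = a_i*q_{i-1} + q_{i-2} with p_{-2}=0, p_{-1}=1, q_{-2}=1, q_{-1}=0:
  i=0: a_0=3, p_0 = 3*1 + 0 = 3, q_0 = 3*0 + 1 = 1.
  i=1: a_1=5, p_1 = 5*3 + 1 = 16, q_1 = 5*1 + 0 = 5.
  i=2: a_2=2, p_2 = 2*16 + 3 = 35, q_2 = 2*5 + 1 = 11.

3/1, 16/5, 35/11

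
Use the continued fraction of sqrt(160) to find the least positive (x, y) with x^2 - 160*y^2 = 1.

(x, y) = (721, 57)

First expand sqrt(160) as a continued fraction. With x_i = (sqrt(160) + m_i)/d_i and (m_0, d_0) = (0, 1): a_0 = floor(sqrt(160)) = 12, since 12^2 = 144 <= 160 < 169 = 13^2.
Iterate m_{i+1} = d_i*a_i - m_i, d_{i+1} = (160 - m_{i+1}^2)/d_i, a_{i+1} = floor((a_0 + m_{i+1})/d_{i+1}):
  m_1 = 1*12 - 0 = 12, d_1 = (160 - 12^2)/1 = 16/1 = 16, a_1 = floor((12 + 12)/16) = 1.
  m_2 = 16*1 - 12 = 4, d_2 = (160 - 4^2)/16 = 144/16 = 9, a_2 = floor((12 + 4)/9) = 1.
  m_3 = 9*1 - 4 = 5, d_3 = (160 - 5^2)/9 = 135/9 = 15, a_3 = floor((12 + 5)/15) = 1.
  m_4 = 15*1 - 5 = 10, d_4 = (160 - 10^2)/15 = 60/15 = 4, a_4 = floor((12 + 10)/4) = 5.
  m_5 = 4*5 - 10 = 10, d_5 = (160 - 10^2)/4 = 60/4 = 15, a_5 = floor((12 + 10)/15) = 1.
  m_6 = 15*1 - 10 = 5, d_6 = (160 - 5^2)/15 = 135/15 = 9, a_6 = floor((12 + 5)/9) = 1.
  m_7 = 9*1 - 5 = 4, d_7 = (160 - 4^2)/9 = 144/9 = 16, a_7 = floor((12 + 4)/16) = 1.
  m_8 = 16*1 - 4 = 12, d_8 = (160 - 12^2)/16 = 16/16 = 1, a_8 = floor((12 + 12)/1) = 24.
  m_9 = 1*24 - 12 = 12, d_9 = (160 - 12^2)/1 = 16/1 = 16: (m_9, d_9) = (m_1, d_1) = (12, 16), so from here the quotients repeat a_1, ..., a_8; the period length is 8.
So sqrt(160) = [12; (1, 1, 1, 5, 1, 1, 1, 24)] with period length k = 8.
k is even, so the fundamental solution of x^2 - 160y^2 = 1 is (p_{k-1}, q_{k-1}) = (p_7, q_7); compute convergents through index 7.
Convergents (p_i = a_i*p_{i-1} + p_{i-2}, q_i = a_i*q_{i-1} + q_{i-2} with p_{-2}=0, p_{-1}=1, q_{-2}=1, q_{-1}=0):
  i=0: a_0=12, p_0 = 12*1 + 0 = 12, q_0 = 12*0 + 1 = 1.
  i=1: a_1=1, p_1 = 1*12 + 1 = 13, q_1 = 1*1 + 0 = 1.
  i=2: a_2=1, p_2 = 1*13 + 12 = 25, q_2 = 1*1 + 1 = 2.
  i=3: a_3=1, p_3 = 1*25 + 13 = 38, q_3 = 1*2 + 1 = 3.
  i=4: a_4=5, p_4 = 5*38 + 25 = 215, q_4 = 5*3 + 2 = 17.
  i=5: a_5=1, p_5 = 1*215 + 38 = 253, q_5 = 1*17 + 3 = 20.
  i=6: a_6=1, p_6 = 1*253 + 215 = 468, q_6 = 1*20 + 17 = 37.
  i=7: a_7=1, p_7 = 1*468 + 253 = 721, q_7 = 1*37 + 20 = 57.
Check: 721^2 - 160*57^2 = 519841 - 519840 = 1, so (x, y) = (721, 57) solves the equation, and by the theorem it is the least positive solution.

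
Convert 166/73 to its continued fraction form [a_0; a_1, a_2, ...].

[2; 3, 1, 1, 1, 6]

Run the Euclidean algorithm on 166 and 73; the successive quotients are the partial quotients a_0, a_1, ... (each step inverts the fractional part left over by the previous one):
  166 = 2*73 + 20, so a_0 = 2.
  73 = 3*20 + 13, so a_1 = 3.
  20 = 1*13 + 7, so a_2 = 1.
  13 = 1*7 + 6, so a_3 = 1.
  7 = 1*6 + 1, so a_4 = 1.
  6 = 6*1 + 0, so a_5 = 6.
The remainder reaches 0 after 6 divisions, so the expansion has 6 partial quotients, read off in order.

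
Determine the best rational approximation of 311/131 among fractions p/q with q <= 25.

Expand x = 311/131 as a continued fraction with the Euclidean algorithm:
  311 = 2*131 + 49, so a_0 = 2.
  131 = 2*49 + 33, so a_1 = 2.
  49 = 1*33 + 16, so a_2 = 1.
  33 = 2*16 + 1, so a_3 = 2.
  16 = 16*1 + 0, so a_4 = 16.
so x = [2; 2, 1, 2, 16].
Convergents (p_i = a_i*p_{i-1} + p_{i-2}, q_i = a_i*q_{i-1} + q_{i-2} with p_{-2}=0, p_{-1}=1, q_{-2}=1, q_{-1}=0), until the denominator exceeds 25:
  i=0: a_0=2, p_0 = 2*1 + 0 = 2, q_0 = 2*0 + 1 = 1.
  i=1: a_1=2, p_1 = 2*2 + 1 = 5, q_1 = 2*1 + 0 = 2.
  i=2: a_2=1, p_2 = 1*5 + 2 = 7, q_2 = 1*2 + 1 = 3.
  i=3: a_3=2, p_3 = 2*7 + 5 = 19, q_3 = 2*3 + 2 = 8.
  i=4: a_4=16, p_4 = 16*19 + 7 = 311, q_4 = 16*8 + 3 = 131.
q_4 = 131 > 25, so the last convergent with denominator <= 25 is p_3/q_3 = 19/8.
The closest fraction with denominator <= 25 is either p_3/q_3 or the intermediate fraction (k*p_3 + p_2)/(k*q_3 + q_2) with the largest k >= 1 whose denominator stays <= 25; these approach x as k grows, and every other convergent or intermediate fraction in range is farther away.
Largest k: floor((25 - q_2)/q_3) = floor((25 - 3)/8) = 2.
That gives (2*19 + 7)/(2*8 + 3) = 45/19.
Compare the errors: |x - 19/8| = |311*8 - 19*131|/(131*8) = 1/1048, and |x - 45/19| = |311*19 - 45*131|/(131*19) = 14/2489.
Cross-multiplying, 1*2489 = 2489 < 14672 = 14*1048, so 1/1048 is smaller: the convergent 19/8 is closer to x than 45/19.

19/8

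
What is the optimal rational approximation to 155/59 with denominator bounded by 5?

13/5

Expand x = 155/59 as a continued fraction with the Euclidean algorithm:
  155 = 2*59 + 37, so a_0 = 2.
  59 = 1*37 + 22, so a_1 = 1.
  37 = 1*22 + 15, so a_2 = 1.
  22 = 1*15 + 7, so a_3 = 1.
  15 = 2*7 + 1, so a_4 = 2.
  7 = 7*1 + 0, so a_5 = 7.
so x = [2; 1, 1, 1, 2, 7].
Convergents (p_i = a_i*p_{i-1} + p_{i-2}, q_i = a_i*q_{i-1} + q_{i-2} with p_{-2}=0, p_{-1}=1, q_{-2}=1, q_{-1}=0), until the denominator exceeds 5:
  i=0: a_0=2, p_0 = 2*1 + 0 = 2, q_0 = 2*0 + 1 = 1.
  i=1: a_1=1, p_1 = 1*2 + 1 = 3, q_1 = 1*1 + 0 = 1.
  i=2: a_2=1, p_2 = 1*3 + 2 = 5, q_2 = 1*1 + 1 = 2.
  i=3: a_3=1, p_3 = 1*5 + 3 = 8, q_3 = 1*2 + 1 = 3.
  i=4: a_4=2, p_4 = 2*8 + 5 = 21, q_4 = 2*3 + 2 = 8.
q_4 = 8 > 5, so the last convergent with denominator <= 5 is p_3/q_3 = 8/3.
The closest fraction with denominator <= 5 is either p_3/q_3 or the intermediate fraction (k*p_3 + p_2)/(k*q_3 + q_2) with the largest k >= 1 whose denominator stays <= 5; these approach x as k grows, and every other convergent or intermediate fraction in range is farther away.
Largest k: floor((5 - q_2)/q_3) = floor((5 - 2)/3) = 1.
That gives (1*8 + 5)/(1*3 + 2) = 13/5.
Compare the errors: |x - 8/3| = |155*3 - 8*59|/(59*3) = 7/177, and |x - 13/5| = |155*5 - 13*59|/(59*5) = 8/295.
Cross-multiplying, 8*177 = 1416 < 2065 = 7*295, so 8/295 is smaller: the intermediate fraction 13/5 is closer to x than 8/3.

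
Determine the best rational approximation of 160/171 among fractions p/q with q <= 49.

Expand x = 160/171 as a continued fraction with the Euclidean algorithm:
  160 = 0*171 + 160, so a_0 = 0.
  171 = 1*160 + 11, so a_1 = 1.
  160 = 14*11 + 6, so a_2 = 14.
  11 = 1*6 + 5, so a_3 = 1.
  6 = 1*5 + 1, so a_4 = 1.
  5 = 5*1 + 0, so a_5 = 5.
so x = [0; 1, 14, 1, 1, 5].
Convergents (p_i = a_i*p_{i-1} + p_{i-2}, q_i = a_i*q_{i-1} + q_{i-2} with p_{-2}=0, p_{-1}=1, q_{-2}=1, q_{-1}=0), until the denominator exceeds 49:
  i=0: a_0=0, p_0 = 0*1 + 0 = 0, q_0 = 0*0 + 1 = 1.
  i=1: a_1=1, p_1 = 1*0 + 1 = 1, q_1 = 1*1 + 0 = 1.
  i=2: a_2=14, p_2 = 14*1 + 0 = 14, q_2 = 14*1 + 1 = 15.
  i=3: a_3=1, p_3 = 1*14 + 1 = 15, q_3 = 1*15 + 1 = 16.
  i=4: a_4=1, p_4 = 1*15 + 14 = 29, q_4 = 1*16 + 15 = 31.
  i=5: a_5=5, p_5 = 5*29 + 15 = 160, q_5 = 5*31 + 16 = 171.
q_5 = 171 > 49, so the last convergent with denominator <= 49 is p_4/q_4 = 29/31.
The closest fraction with denominator <= 49 is either p_4/q_4 or the intermediate fraction (k*p_4 + p_3)/(k*q_4 + q_3) with the largest k >= 1 whose denominator stays <= 49; these approach x as k grows, and every other convergent or intermediate fraction in range is farther away.
Largest k: floor((49 - q_3)/q_4) = floor((49 - 16)/31) = 1.
That gives (1*29 + 15)/(1*31 + 16) = 44/47.
Compare the errors: |x - 29/31| = |160*31 - 29*171|/(171*31) = 1/5301, and |x - 44/47| = |160*47 - 44*171|/(171*47) = 4/8037.
Cross-multiplying, 1*8037 = 8037 < 21204 = 4*5301, so 1/5301 is smaller: the convergent 29/31 is closer to x than 44/47.

29/31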